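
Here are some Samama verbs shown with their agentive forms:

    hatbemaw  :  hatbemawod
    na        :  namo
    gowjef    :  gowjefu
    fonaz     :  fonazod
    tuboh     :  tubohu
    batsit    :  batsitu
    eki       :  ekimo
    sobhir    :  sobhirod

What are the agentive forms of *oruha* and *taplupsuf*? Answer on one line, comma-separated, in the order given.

oruhamo, taplupsufu

The suffix is conditioned by the final sound: -u when the stem ends in a voiceless consonant (*gowjef*, *tuboh*, *batsit*); -od when the stem ends in a voiced consonant (*hatbemaw*, *fonaz*, *sobhir*); -mo when the stem ends in a vowel (*na*, *eki*).
*oruha* — final sound /a/ (a vowel) → -mo → *oruhamo*.
*taplupsuf* — final sound /f/ (a voiceless consonant) → -u → *taplupsufu*.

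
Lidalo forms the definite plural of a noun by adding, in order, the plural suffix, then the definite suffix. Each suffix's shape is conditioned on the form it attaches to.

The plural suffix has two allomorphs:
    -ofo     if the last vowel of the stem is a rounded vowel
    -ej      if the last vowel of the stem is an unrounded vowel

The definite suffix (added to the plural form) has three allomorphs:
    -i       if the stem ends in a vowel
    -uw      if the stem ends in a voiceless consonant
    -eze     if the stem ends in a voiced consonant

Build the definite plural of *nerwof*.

nerwofofoi

*nerwof*: last vowel = /o/, a rounded vowel → -ofo → *nerwofofo*.
The plural form *nerwofofo*: final sound = /o/, a vowel → -i → *nerwofofoi*.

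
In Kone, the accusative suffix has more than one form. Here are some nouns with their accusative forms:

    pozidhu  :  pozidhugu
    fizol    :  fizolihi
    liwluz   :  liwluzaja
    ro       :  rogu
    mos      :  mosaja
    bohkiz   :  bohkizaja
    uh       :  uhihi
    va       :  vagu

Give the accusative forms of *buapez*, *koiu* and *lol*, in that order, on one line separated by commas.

buapezaja, koiugu, lolihi

Looking at the final sound of each stem: -aja when the stem ends in a sibilant (*liwluz*, *mos*, *bohkiz*); -ihi when the stem ends in a non-sibilant consonant (*fizol*, *uh*); -gu when the stem ends in a vowel (*pozidhu*, *ro*, *va*).
*buapez*: final sound = /z/, a sibilant → -aja → *buapezaja*.
The final sound of *koiu* is /u/, which is a vowel, so the suffix is -gu, giving *koiugu*.
Since the final sound of *lol* is /l/ (a non-sibilant consonant), it takes -ihi, giving *lolihi*.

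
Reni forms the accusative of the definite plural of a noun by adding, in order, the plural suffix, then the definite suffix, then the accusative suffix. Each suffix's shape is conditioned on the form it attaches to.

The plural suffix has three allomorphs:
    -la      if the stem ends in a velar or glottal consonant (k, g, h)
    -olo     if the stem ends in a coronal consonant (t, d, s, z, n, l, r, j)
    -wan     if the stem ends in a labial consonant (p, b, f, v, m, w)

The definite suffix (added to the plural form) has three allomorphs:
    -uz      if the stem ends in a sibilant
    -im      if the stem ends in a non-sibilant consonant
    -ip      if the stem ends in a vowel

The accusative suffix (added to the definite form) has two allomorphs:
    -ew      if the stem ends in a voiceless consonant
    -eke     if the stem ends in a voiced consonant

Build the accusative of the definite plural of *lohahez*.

Since the final consonant of *lohahez* is /z/ (coronal), it takes -olo, giving *lohahezolo*.
The plural form *lohahezolo*: final sound = /o/, a vowel → -ip → *lohahezoloip*.
Since the final consonant of the definite form *lohahezoloip* is /p/ (voiceless), it takes -ew, giving *lohahezoloipew*.

lohahezoloipew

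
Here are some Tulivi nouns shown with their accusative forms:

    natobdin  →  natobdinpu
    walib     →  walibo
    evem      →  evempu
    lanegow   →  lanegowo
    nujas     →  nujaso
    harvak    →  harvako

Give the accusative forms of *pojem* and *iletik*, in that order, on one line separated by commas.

pojempu, iletiko

The suffix is conditioned by the final consonant: -pu when the stem ends in a nasal (*natobdin*, *evem*); -o when the stem ends in a non-nasal consonant (*walib*, *lanegow*, *nujas*, *harvak*).
*pojem*: final consonant = /m/, a nasal → -pu → *pojempu*.
The final consonant of *iletik* is /k/, which is non-nasal, so the suffix is -o, giving *iletiko*.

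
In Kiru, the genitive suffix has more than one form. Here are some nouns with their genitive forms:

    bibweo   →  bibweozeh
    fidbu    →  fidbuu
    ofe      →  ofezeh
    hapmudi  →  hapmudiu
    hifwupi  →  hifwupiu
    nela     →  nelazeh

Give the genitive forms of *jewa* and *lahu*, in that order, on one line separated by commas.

The pattern is height harmony: -u when the last vowel of the stem is a high vowel (*fidbu*, *hapmudi*, *hifwupi*); -zeh when the last vowel of the stem is a non-high vowel (*bibweo*, *ofe*, *nela*).
The last vowel of *jewa* is /a/, which is a non-high vowel, so the suffix is -zeh, giving *jewazeh*.
Since the last vowel of *lahu* is /u/ (a high vowel), it takes -u, giving *lahuu*.

jewazeh, lahuu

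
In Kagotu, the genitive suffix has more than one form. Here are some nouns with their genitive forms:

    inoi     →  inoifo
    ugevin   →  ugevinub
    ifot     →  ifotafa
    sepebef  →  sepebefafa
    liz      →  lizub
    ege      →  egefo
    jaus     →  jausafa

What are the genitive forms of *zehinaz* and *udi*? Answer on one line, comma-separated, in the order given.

The pattern is voicing of the final sound: -afa when the stem ends in a voiceless consonant (*ifot*, *sepebef*, *jaus*); -ub when the stem ends in a voiced consonant (*ugevin*, *liz*); -fo when the stem ends in a vowel (*inoi*, *ege*).
The final sound of *zehinaz* is /z/, which is a voiced consonant, so the suffix is -ub, giving *zehinazub*.
The final sound of *udi* is /i/, which is a vowel, so the suffix is -fo, giving *udifo*.

zehinazub, udifo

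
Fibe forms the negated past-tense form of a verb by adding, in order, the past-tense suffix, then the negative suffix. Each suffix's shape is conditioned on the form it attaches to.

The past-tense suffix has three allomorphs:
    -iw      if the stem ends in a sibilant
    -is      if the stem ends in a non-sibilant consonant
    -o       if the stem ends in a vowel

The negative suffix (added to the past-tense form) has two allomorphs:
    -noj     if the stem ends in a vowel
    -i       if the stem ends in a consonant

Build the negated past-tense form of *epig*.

The final sound of *epig* is /g/, which is a non-sibilant consonant, so the past-tense suffix is -is, giving *epigis*.
The past-tense form *epigis* — final sound /s/ (a consonant) → -i → *epigisi*.

epigisi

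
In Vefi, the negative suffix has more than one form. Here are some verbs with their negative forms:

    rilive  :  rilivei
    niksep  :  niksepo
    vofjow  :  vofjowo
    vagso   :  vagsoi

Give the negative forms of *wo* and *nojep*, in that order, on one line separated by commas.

The pattern is consonant vs. vowel: -o when the stem ends in a consonant (*niksep*, *vofjow*); -i when the stem ends in a vowel (*rilive*, *vagso*).
*wo*: final sound = /o/, a vowel → -i → *woi*.
*nojep* — final sound /p/ (a consonant) → -o → *nojepo*.

woi, nojepo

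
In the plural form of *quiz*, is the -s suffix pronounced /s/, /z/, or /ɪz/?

/ɪz/

The stem *quiz* ends in a sibilant (/s, z, ʃ, ʒ, tʃ, dʒ/).
The plural suffix surfaces as /ɪz/ after sibilants, /s/ after other voiceless consonants, and /z/ after other voiced sounds.
So the plural -s on *quiz* is pronounced /ɪz/.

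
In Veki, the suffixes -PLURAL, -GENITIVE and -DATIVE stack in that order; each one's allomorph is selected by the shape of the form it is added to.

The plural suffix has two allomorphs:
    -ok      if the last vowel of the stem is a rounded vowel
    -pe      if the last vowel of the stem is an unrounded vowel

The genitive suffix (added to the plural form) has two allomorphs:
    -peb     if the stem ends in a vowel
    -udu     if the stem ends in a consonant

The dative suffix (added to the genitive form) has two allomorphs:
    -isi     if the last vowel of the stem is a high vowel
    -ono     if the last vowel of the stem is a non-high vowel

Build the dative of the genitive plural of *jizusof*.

jizusofokuduisi

Since the last vowel of *jizusof* is /o/ (a rounded vowel), it takes -ok, giving *jizusofok*.
The plural form *jizusofok*: final sound = /k/, a consonant → -udu → *jizusofokudu*.
The genitive form *jizusofokudu* — last vowel /u/ (a high vowel) → -isi → *jizusofokuduisi*.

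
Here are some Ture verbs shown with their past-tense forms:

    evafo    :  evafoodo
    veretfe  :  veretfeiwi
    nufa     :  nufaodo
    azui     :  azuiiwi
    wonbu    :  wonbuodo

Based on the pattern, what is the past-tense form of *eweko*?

The suffix is conditioned by the last vowel: -iwi when the last vowel of the stem is a front vowel (*veretfe*, *azui*); -odo when the last vowel of the stem is a back vowel (*evafo*, *nufa*, *wonbu*).
The last vowel of *eweko* is /o/, which is a back vowel, so the suffix is -odo, giving *ewekoodo*.

ewekoodo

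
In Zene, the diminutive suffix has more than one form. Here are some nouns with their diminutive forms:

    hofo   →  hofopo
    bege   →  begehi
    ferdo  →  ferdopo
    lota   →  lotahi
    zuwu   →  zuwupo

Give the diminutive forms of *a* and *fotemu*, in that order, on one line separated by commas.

ahi, fotemupo

The suffix is conditioned by the last vowel: -po when the last vowel of the stem is a rounded vowel (*hofo*, *ferdo*, *zuwu*); -hi when the last vowel of the stem is an unrounded vowel (*bege*, *lota*).
The last vowel of *a* is /a/, which is an unrounded vowel, so the suffix is -hi, giving *ahi*.
*fotemu* — last vowel /u/ (a rounded vowel) → -po → *fotemupo*.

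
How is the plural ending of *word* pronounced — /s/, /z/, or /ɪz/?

/z/

The stem *word* ends in a voiced non-sibilant sound.
The plural suffix surfaces as /ɪz/ after sibilants, /s/ after other voiceless consonants, and /z/ after other voiced sounds.
So the plural -s on *word* is pronounced /z/.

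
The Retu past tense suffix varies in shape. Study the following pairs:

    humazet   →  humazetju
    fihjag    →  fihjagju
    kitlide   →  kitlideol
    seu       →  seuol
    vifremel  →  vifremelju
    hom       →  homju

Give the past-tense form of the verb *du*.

The suffix is conditioned by the final sound: -ju when the stem ends in a consonant (*humazet*, *fihjag*, *vifremel*, *hom*); -ol when the stem ends in a vowel (*kitlide*, *seu*).
*du* — final sound /u/ (a vowel) → -ol → *duol*.

duol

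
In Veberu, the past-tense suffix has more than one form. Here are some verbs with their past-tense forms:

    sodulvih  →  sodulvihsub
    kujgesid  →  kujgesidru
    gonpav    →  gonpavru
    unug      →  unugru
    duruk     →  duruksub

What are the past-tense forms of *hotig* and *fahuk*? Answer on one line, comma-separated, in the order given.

hotigru, fahuksub

The pattern is voicing of the final consonant: -sub when the stem ends in a voiceless consonant (*sodulvih*, *duruk*); -ru when the stem ends in a voiced consonant (*kujgesid*, *gonpav*, *unug*).
*hotig* — final consonant /g/ (voiced) → -ru → *hotigru*.
*fahuk* — final consonant /k/ (voiceless) → -sub → *fahuksub*.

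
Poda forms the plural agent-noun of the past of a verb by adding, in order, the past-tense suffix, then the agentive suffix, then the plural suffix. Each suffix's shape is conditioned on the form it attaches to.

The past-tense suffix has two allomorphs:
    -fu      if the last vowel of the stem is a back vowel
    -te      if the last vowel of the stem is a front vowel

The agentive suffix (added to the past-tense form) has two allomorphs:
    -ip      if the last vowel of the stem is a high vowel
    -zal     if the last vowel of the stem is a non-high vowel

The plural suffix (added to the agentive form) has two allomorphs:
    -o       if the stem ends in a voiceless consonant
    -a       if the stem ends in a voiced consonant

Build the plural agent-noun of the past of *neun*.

Since the last vowel of *neun* is /u/ (a back vowel), it takes -fu, giving *neunfu*.
The last vowel of the past-tense form *neunfu* is /u/, which is a high vowel, so the agentive suffix is -ip, giving *neunfuip*.
Since the final consonant of the agentive form *neunfuip* is /p/ (voiceless), it takes -o, giving *neunfuipo*.

neunfuipo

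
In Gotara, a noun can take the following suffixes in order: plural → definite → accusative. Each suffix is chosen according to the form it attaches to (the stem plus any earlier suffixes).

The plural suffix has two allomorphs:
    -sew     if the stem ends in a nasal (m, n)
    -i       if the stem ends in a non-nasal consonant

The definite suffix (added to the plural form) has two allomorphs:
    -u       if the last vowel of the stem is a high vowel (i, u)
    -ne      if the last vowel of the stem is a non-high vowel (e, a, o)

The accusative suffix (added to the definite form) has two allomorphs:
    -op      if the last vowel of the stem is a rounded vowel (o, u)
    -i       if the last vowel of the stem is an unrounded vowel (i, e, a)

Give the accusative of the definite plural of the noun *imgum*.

Since the final consonant of *imgum* is /m/ (a nasal), it takes -sew, giving *imgumsew*.
The last vowel of the plural form *imgumsew* is /e/, which is a non-high vowel, so the definite suffix is -ne, giving *imgumsewne*.
The definite form *imgumsewne* — last vowel /e/ (an unrounded vowel) → -i → *imgumsewnei*.

imgumsewnei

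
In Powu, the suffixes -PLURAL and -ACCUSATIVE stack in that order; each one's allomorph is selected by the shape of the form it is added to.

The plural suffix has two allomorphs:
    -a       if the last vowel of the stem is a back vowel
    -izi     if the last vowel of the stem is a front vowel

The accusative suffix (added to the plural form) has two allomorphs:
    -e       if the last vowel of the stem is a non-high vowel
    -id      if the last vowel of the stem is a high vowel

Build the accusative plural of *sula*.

The last vowel of *sula* is /a/, which is a back vowel, so the plural suffix is -a, giving *sulaa*.
The plural form *sulaa*: last vowel = /a/, a non-high vowel → -e → *sulaae*.

sulaae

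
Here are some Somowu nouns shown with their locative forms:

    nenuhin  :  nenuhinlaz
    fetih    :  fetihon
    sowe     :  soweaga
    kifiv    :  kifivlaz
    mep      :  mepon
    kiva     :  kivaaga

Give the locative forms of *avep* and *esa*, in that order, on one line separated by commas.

The suffix is conditioned by the final sound: -on when the stem ends in a voiceless consonant (*fetih*, *mep*); -laz when the stem ends in a voiced consonant (*nenuhin*, *kifiv*); -aga when the stem ends in a vowel (*sowe*, *kiva*).
The final sound of *avep* is /p/, which is a voiceless consonant, so the suffix is -on, giving *avepon*.
The final sound of *esa* is /a/, which is a vowel, so the suffix is -aga, giving *esaaga*.

avepon, esaaga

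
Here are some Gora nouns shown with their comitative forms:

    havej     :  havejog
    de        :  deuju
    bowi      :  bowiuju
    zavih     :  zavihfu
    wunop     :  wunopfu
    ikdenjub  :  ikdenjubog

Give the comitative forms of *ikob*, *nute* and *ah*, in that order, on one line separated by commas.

Looking at the final sound of each stem: -fu when the stem ends in a voiceless consonant (*zavih*, *wunop*); -og when the stem ends in a voiced consonant (*havej*, *ikdenjub*); -uju when the stem ends in a vowel (*de*, *bowi*).
*ikob* — final sound /b/ (a voiced consonant) → -og → *ikobog*.
Since the final sound of *nute* is /e/ (a vowel), it takes -uju, giving *nuteuju*.
The final sound of *ah* is /h/, which is a voiceless consonant, so the suffix is -fu, giving *ahfu*.

ikobog, nuteuju, ahfu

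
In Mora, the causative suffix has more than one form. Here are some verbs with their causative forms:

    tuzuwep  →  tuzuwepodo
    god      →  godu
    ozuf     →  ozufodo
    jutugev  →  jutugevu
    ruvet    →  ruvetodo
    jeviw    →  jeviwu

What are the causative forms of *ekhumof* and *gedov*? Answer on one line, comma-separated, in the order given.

The pattern is voicing of the final consonant: -odo when the stem ends in a voiceless consonant (*tuzuwep*, *ozuf*, *ruvet*); -u when the stem ends in a voiced consonant (*god*, *jutugev*, *jeviw*).
*ekhumof* — final consonant /f/ (voiceless) → -odo → *ekhumofodo*.
Since the final consonant of *gedov* is /v/ (voiced), it takes -u, giving *gedovu*.

ekhumofodo, gedovu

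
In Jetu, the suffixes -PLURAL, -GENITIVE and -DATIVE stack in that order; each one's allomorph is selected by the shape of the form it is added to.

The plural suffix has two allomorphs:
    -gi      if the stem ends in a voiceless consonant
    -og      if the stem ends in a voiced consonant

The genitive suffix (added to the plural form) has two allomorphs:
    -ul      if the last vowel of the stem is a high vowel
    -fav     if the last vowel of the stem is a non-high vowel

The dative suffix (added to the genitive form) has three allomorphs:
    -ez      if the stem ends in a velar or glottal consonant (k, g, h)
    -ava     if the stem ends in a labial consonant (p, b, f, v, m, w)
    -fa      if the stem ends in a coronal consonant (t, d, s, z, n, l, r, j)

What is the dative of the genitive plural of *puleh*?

pulehgiulfa

*puleh*: final consonant = /h/, voiceless → -gi → *pulehgi*.
The last vowel of the plural form *pulehgi* is /i/, which is a high vowel, so the genitive suffix is -ul, giving *pulehgiul*.
The genitive form *pulehgiul*: final consonant = /l/, coronal → -fa → *pulehgiulfa*.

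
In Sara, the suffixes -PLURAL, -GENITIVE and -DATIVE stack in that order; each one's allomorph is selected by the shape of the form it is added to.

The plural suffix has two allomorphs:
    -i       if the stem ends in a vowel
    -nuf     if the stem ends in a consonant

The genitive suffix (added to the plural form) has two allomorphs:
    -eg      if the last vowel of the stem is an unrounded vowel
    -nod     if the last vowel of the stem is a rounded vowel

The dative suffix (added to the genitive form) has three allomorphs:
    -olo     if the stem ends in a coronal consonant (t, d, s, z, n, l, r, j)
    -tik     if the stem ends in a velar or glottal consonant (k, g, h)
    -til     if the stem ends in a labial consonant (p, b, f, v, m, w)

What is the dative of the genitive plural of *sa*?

The final sound of *sa* is /a/, which is a vowel, so the plural suffix is -i, giving *sai*.
The plural form *sai* — last vowel /i/ (an unrounded vowel) → -eg → *saieg*.
The genitive form *saieg*: final consonant = /g/, velar/glottal → -tik → *saiegtik*.

saiegtik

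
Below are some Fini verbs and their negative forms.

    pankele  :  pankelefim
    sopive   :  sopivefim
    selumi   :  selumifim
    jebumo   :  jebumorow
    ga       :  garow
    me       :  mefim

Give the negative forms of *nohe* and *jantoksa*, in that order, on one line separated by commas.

nohefim, jantoksarow

The pattern is front/back vowel harmony: -fim when the last vowel of the stem is a front vowel (*pankele*, *sopive*, *selumi*, *me*); -row when the last vowel of the stem is a back vowel (*jebumo*, *ga*).
*nohe*: last vowel = /e/, a front vowel → -fim → *nohefim*.
Since the last vowel of *jantoksa* is /a/ (a back vowel), it takes -row, giving *jantoksarow*.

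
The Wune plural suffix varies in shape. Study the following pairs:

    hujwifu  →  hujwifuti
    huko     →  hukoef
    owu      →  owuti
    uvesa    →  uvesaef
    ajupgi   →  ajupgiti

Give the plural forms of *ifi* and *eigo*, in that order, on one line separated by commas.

ifiti, eigoef

The suffix is conditioned by the last vowel: -ti when the last vowel of the stem is a high vowel (*hujwifu*, *owu*, *ajupgi*); -ef when the last vowel of the stem is a non-high vowel (*huko*, *uvesa*).
Since the last vowel of *ifi* is /i/ (a high vowel), it takes -ti, giving *ifiti*.
Since the last vowel of *eigo* is /o/ (a non-high vowel), it takes -ef, giving *eigoef*.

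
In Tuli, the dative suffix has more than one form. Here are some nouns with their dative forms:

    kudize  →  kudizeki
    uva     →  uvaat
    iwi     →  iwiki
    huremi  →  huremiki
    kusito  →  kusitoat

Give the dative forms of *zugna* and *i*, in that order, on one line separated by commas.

zugnaat, iki

The alternation tracks the last vowel of the stem — -ki when the last vowel of the stem is a front vowel (*kudize*, *iwi*, *huremi*); -at when the last vowel of the stem is a back vowel (*uva*, *kusito*).
The last vowel of *zugna* is /a/, which is a back vowel, so the suffix is -at, giving *zugnaat*.
*i*: last vowel = /i/, a front vowel → -ki → *iki*.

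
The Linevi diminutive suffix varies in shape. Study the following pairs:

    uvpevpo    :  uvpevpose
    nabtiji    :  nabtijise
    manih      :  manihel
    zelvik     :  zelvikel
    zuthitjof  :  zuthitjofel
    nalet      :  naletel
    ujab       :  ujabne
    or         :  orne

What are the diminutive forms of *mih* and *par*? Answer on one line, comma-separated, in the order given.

mihel, parne

Looking at the final sound of each stem: -el when the stem ends in a voiceless consonant (*manih*, *zelvik*, *zuthitjof*, *nalet*); -ne when the stem ends in a voiced consonant (*ujab*, *or*); -se when the stem ends in a vowel (*uvpevpo*, *nabtiji*).
*mih* — final sound /h/ (a voiceless consonant) → -el → *mihel*.
*par* — final sound /r/ (a voiced consonant) → -ne → *parne*.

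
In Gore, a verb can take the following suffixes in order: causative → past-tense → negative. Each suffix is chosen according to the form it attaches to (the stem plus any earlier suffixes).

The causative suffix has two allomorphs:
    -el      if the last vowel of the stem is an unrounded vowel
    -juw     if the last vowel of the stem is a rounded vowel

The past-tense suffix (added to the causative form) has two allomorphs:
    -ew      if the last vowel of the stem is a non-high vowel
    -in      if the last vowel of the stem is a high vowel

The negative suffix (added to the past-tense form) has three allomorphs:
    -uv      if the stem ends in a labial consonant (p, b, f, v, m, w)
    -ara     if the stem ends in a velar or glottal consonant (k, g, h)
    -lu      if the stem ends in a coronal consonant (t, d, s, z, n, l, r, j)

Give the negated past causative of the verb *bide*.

*bide* — last vowel /e/ (an unrounded vowel) → -el → *bideel*.
The causative form *bideel* — last vowel /e/ (a non-high vowel) → -ew → *bideelew*.
The past-tense form *bideelew* — final consonant /w/ (labial) → -uv → *bideelewuv*.

bideelewuv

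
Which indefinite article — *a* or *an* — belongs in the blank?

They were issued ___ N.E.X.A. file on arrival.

The indefinite article is chosen by the initial *sound* of the following word, not its spelling.
The initialism *N.E.X.A.* is read letter by letter; the first letter, N, is pronounced /ɛn/, which begins with a vowel sound.
So the article is *an*: They were issued an N.E.X.A. file on arrival.

an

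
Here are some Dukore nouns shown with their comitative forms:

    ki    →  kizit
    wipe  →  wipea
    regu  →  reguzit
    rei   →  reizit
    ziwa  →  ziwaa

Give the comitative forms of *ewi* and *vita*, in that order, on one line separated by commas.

ewizit, vitaa

The pattern is height harmony: -zit when the last vowel of the stem is a high vowel (*ki*, *regu*, *rei*); -a when the last vowel of the stem is a non-high vowel (*wipe*, *ziwa*).
Since the last vowel of *ewi* is /i/ (a high vowel), it takes -zit, giving *ewizit*.
*vita* — last vowel /a/ (a non-high vowel) → -a → *vitaa*.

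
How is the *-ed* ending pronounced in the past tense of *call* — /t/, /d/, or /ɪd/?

/d/

The stem *call* ends in a voiced sound other than /d/.
The -ed suffix is realized as /ɪd/ after /t, d/; as /t/ after other voiceless consonants; and as /d/ after other voiced sounds.
So -ed on *call* is pronounced /d/.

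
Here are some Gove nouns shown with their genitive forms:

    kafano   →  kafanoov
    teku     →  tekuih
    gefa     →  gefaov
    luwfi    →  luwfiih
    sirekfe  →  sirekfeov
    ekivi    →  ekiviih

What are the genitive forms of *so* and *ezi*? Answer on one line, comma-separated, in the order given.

soov, eziih

The alternation tracks the last vowel of the stem — -ih when the last vowel of the stem is a high vowel (*teku*, *luwfi*, *ekivi*); -ov when the last vowel of the stem is a non-high vowel (*kafano*, *gefa*, *sirekfe*).
The last vowel of *so* is /o/, which is a non-high vowel, so the suffix is -ov, giving *soov*.
*ezi*: last vowel = /i/, a high vowel → -ih → *eziih*.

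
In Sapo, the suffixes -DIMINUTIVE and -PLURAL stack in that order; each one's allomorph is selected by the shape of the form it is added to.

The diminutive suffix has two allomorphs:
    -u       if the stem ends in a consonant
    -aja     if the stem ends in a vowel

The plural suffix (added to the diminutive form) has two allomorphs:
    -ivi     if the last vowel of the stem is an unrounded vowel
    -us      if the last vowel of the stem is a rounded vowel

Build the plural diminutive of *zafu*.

*zafu*: final sound = /u/, a vowel → -aja → *zafuaja*.
The diminutive form *zafuaja*: last vowel = /a/, an unrounded vowel → -ivi → *zafuajaivi*.

zafuajaivi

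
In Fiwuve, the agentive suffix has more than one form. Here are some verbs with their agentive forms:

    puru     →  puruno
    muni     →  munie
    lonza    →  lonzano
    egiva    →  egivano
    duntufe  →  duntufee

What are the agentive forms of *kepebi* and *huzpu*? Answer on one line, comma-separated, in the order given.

kepebie, huzpuno

Looking at the last vowel of each stem: -e when the last vowel of the stem is a front vowel (*muni*, *duntufe*); -no when the last vowel of the stem is a back vowel (*puru*, *lonza*, *egiva*).
*kepebi* — last vowel /i/ (a front vowel) → -e → *kepebie*.
*huzpu*: last vowel = /u/, a back vowel → -no → *huzpuno*.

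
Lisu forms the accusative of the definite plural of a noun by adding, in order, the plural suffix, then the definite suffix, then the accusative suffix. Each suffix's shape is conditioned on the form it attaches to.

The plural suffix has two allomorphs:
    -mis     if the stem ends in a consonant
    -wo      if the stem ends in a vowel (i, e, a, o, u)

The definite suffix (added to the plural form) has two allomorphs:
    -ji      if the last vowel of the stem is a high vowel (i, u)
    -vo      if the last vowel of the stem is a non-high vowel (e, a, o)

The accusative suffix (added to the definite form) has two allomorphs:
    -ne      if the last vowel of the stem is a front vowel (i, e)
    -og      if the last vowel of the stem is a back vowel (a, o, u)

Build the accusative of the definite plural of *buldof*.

buldofmisjine

*buldof* — final sound /f/ (a consonant) → -mis → *buldofmis*.
The plural form *buldofmis* — last vowel /i/ (a high vowel) → -ji → *buldofmisji*.
Since the last vowel of the definite form *buldofmisji* is /i/ (a front vowel), it takes -ne, giving *buldofmisjine*.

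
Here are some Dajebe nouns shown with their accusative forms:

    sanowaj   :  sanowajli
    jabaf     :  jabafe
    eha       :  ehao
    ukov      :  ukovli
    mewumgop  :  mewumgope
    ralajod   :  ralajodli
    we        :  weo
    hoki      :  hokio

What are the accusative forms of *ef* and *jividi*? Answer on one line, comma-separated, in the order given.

The alternation tracks the final sound of the stem — -e when the stem ends in a voiceless consonant (*jabaf*, *mewumgop*); -li when the stem ends in a voiced consonant (*sanowaj*, *ukov*, *ralajod*); -o when the stem ends in a vowel (*eha*, *we*, *hoki*).
*ef*: final sound = /f/, a voiceless consonant → -e → *efe*.
*jividi*: final sound = /i/, a vowel → -o → *jividio*.

efe, jividio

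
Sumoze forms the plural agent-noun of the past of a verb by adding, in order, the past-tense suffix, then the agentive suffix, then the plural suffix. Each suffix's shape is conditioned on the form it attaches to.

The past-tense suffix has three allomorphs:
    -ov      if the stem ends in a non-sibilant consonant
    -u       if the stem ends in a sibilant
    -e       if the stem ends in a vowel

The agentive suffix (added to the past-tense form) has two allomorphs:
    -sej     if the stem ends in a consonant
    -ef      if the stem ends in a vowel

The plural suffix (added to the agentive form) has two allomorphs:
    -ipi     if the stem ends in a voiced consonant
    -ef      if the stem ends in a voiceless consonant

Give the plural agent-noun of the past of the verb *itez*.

itezuefef

*itez* — final sound /z/ (a sibilant) → -u → *itezu*.
The past-tense form *itezu*: final sound = /u/, a vowel → -ef → *itezuef*.
The agentive form *itezuef*: final consonant = /f/, voiceless → -ef → *itezuefef*.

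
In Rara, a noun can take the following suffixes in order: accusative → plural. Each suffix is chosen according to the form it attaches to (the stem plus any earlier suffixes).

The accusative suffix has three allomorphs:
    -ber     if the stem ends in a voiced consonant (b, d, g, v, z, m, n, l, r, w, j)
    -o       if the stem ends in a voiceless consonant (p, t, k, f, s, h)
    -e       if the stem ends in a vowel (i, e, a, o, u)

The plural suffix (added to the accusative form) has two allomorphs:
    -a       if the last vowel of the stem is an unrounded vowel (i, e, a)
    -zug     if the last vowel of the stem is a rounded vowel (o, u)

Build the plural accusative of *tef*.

tefozug

Since the final sound of *tef* is /f/ (a voiceless consonant), it takes -o, giving *tefo*.
The accusative form *tefo* — last vowel /o/ (a rounded vowel) → -zug → *tefozug*.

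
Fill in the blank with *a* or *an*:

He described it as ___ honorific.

The indefinite article is chosen by the initial *sound* of the following word, not its spelling.
*honorific* begins with the sound /ɒ/ (silent h) — a vowel sound.
So the article is *an*: He described it as an honorific.

an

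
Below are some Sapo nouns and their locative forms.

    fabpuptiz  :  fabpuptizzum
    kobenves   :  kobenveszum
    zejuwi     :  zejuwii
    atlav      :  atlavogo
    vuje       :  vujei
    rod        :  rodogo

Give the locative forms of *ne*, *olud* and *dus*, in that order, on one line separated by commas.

nei, oludogo, duszum

The suffix is conditioned by the final sound: -zum when the stem ends in a sibilant (*fabpuptiz*, *kobenves*); -ogo when the stem ends in a non-sibilant consonant (*atlav*, *rod*); -i when the stem ends in a vowel (*zejuwi*, *vuje*).
The final sound of *ne* is /e/, which is a vowel, so the suffix is -i, giving *nei*.
The final sound of *olud* is /d/, which is a non-sibilant consonant, so the suffix is -ogo, giving *oludogo*.
Since the final sound of *dus* is /s/ (a sibilant), it takes -zum, giving *duszum*.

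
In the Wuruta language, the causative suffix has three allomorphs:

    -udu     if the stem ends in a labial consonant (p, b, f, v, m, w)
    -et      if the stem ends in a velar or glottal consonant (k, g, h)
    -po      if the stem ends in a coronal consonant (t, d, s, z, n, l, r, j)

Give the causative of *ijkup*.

ijkupudu

Since the final consonant of *ijkup* is /p/ (labial), it takes -udu, giving *ijkupudu*.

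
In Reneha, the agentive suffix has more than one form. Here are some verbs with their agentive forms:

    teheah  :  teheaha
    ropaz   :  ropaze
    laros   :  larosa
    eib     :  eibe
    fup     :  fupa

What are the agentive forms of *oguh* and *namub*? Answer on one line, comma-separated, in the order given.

oguha, namube

The pattern is voicing of the final consonant: -a when the stem ends in a voiceless consonant (*teheah*, *laros*, *fup*); -e when the stem ends in a voiced consonant (*ropaz*, *eib*).
*oguh* — final consonant /h/ (voiceless) → -a → *oguha*.
*namub*: final consonant = /b/, voiced → -e → *namube*.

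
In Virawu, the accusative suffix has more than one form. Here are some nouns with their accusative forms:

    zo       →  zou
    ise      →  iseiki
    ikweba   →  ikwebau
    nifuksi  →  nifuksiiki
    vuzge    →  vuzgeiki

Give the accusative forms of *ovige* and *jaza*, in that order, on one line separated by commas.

The alternation tracks the last vowel of the stem — -iki when the last vowel of the stem is a front vowel (*ise*, *nifuksi*, *vuzge*); -u when the last vowel of the stem is a back vowel (*zo*, *ikweba*).
The last vowel of *ovige* is /e/, which is a front vowel, so the suffix is -iki, giving *ovigeiki*.
*jaza* — last vowel /a/ (a back vowel) → -u → *jazau*.

ovigeiki, jazau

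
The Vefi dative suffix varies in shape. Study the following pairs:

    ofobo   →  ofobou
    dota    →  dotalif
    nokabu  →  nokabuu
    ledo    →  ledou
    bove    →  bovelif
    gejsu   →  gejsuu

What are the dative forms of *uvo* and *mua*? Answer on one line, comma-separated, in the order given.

uvou, mualif

Looking at the last vowel of each stem: -u when the last vowel of the stem is a rounded vowel (*ofobo*, *nokabu*, *ledo*, *gejsu*); -lif when the last vowel of the stem is an unrounded vowel (*dota*, *bove*).
Since the last vowel of *uvo* is /o/ (a rounded vowel), it takes -u, giving *uvou*.
The last vowel of *mua* is /a/, which is an unrounded vowel, so the suffix is -lif, giving *mualif*.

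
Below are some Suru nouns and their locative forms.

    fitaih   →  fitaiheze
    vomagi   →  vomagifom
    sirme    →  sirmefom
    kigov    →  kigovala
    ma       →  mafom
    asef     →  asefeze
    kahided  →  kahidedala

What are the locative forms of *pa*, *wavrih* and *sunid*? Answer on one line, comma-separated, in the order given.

Looking at the final sound of each stem: -eze when the stem ends in a voiceless consonant (*fitaih*, *asef*); -ala when the stem ends in a voiced consonant (*kigov*, *kahided*); -fom when the stem ends in a vowel (*vomagi*, *sirme*, *ma*).
The final sound of *pa* is /a/, which is a vowel, so the suffix is -fom, giving *pafom*.
*wavrih*: final sound = /h/, a voiceless consonant → -eze → *wavriheze*.
The final sound of *sunid* is /d/, which is a voiced consonant, so the suffix is -ala, giving *sunidala*.

pafom, wavriheze, sunidala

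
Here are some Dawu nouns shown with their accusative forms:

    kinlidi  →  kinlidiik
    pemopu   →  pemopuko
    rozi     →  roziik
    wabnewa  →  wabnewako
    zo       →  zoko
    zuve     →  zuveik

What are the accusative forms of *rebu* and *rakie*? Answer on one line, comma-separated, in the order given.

rebuko, rakieik

The alternation tracks the last vowel of the stem — -ik when the last vowel of the stem is a front vowel (*kinlidi*, *rozi*, *zuve*); -ko when the last vowel of the stem is a back vowel (*pemopu*, *wabnewa*, *zo*).
Since the last vowel of *rebu* is /u/ (a back vowel), it takes -ko, giving *rebuko*.
*rakie* — last vowel /e/ (a front vowel) → -ik → *rakieik*.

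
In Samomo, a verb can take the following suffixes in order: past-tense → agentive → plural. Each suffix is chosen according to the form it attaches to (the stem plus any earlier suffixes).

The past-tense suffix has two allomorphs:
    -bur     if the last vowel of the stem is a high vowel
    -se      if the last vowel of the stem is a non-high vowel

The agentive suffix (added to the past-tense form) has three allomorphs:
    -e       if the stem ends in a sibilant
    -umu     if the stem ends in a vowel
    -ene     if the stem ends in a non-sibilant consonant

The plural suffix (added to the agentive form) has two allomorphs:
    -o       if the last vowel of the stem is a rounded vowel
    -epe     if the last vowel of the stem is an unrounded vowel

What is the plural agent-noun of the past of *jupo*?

juposeumuo

The last vowel of *jupo* is /o/, which is a non-high vowel, so the past-tense suffix is -se, giving *jupose*.
Since the final sound of the past-tense form *jupose* is /e/ (a vowel), it takes -umu, giving *juposeumu*.
The agentive form *juposeumu*: last vowel = /u/, a rounded vowel → -o → *juposeumuo*.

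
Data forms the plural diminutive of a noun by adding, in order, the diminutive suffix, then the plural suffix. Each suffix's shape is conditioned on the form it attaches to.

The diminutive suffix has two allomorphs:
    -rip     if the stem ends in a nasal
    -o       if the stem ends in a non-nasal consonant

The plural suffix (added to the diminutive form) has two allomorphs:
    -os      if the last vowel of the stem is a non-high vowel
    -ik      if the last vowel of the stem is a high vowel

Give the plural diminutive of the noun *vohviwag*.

*vohviwag* — final consonant /g/ (non-nasal) → -o → *vohviwago*.
The diminutive form *vohviwago* — last vowel /o/ (a non-high vowel) → -os → *vohviwagoos*.

vohviwagoos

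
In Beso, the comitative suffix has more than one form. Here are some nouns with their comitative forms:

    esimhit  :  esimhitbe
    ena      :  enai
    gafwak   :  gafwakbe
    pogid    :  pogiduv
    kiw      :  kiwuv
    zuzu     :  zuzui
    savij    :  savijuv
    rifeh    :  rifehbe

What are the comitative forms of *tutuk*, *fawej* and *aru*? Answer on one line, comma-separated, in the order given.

tutukbe, fawejuv, arui

The pattern is voicing of the final sound: -be when the stem ends in a voiceless consonant (*esimhit*, *gafwak*, *rifeh*); -uv when the stem ends in a voiced consonant (*pogid*, *kiw*, *savij*); -i when the stem ends in a vowel (*ena*, *zuzu*).
*tutuk* — final sound /k/ (a voiceless consonant) → -be → *tutukbe*.
*fawej*: final sound = /j/, a voiced consonant → -uv → *fawejuv*.
Since the final sound of *aru* is /u/ (a vowel), it takes -i, giving *arui*.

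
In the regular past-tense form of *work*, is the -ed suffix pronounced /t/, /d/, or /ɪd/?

The stem *work* ends in a voiceless consonant other than /t/.
The -ed suffix is realized as /ɪd/ after /t, d/; as /t/ after other voiceless consonants; and as /d/ after other voiced sounds.
So -ed on *work* is pronounced /t/.

/t/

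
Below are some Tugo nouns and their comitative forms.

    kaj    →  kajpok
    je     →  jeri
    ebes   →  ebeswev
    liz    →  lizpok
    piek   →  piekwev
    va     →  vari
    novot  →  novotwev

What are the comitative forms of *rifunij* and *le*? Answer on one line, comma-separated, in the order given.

The alternation tracks the final sound of the stem — -wev when the stem ends in a voiceless consonant (*ebes*, *piek*, *novot*); -pok when the stem ends in a voiced consonant (*kaj*, *liz*); -ri when the stem ends in a vowel (*je*, *va*).
*rifunij* — final sound /j/ (a voiced consonant) → -pok → *rifunijpok*.
*le* — final sound /e/ (a vowel) → -ri → *leri*.

rifunijpok, leri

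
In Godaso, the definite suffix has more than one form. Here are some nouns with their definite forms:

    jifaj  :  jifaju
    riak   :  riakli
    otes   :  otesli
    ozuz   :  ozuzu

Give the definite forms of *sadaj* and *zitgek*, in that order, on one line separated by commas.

sadaju, zitgekli

The pattern is voicing of the final consonant: -li when the stem ends in a voiceless consonant (*riak*, *otes*); -u when the stem ends in a voiced consonant (*jifaj*, *ozuz*).
The final consonant of *sadaj* is /j/, which is voiced, so the suffix is -u, giving *sadaju*.
The final consonant of *zitgek* is /k/, which is voiceless, so the suffix is -li, giving *zitgekli*.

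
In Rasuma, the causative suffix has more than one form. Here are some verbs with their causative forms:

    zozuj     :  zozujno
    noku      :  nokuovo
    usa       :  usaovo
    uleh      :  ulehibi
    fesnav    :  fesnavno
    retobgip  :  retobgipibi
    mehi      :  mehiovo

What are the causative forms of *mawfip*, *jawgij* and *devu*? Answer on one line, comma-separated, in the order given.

Looking at the final sound of each stem: -ibi when the stem ends in a voiceless consonant (*uleh*, *retobgip*); -no when the stem ends in a voiced consonant (*zozuj*, *fesnav*); -ovo when the stem ends in a vowel (*noku*, *usa*, *mehi*).
*mawfip*: final sound = /p/, a voiceless consonant → -ibi → *mawfipibi*.
Since the final sound of *jawgij* is /j/ (a voiced consonant), it takes -no, giving *jawgijno*.
Since the final sound of *devu* is /u/ (a vowel), it takes -ovo, giving *devuovo*.

mawfipibi, jawgijno, devuovo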